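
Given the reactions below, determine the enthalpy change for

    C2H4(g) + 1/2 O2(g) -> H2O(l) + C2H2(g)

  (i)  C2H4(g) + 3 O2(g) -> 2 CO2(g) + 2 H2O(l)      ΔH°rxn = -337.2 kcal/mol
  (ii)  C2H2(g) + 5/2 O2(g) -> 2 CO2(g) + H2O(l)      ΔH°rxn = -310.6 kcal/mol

ΔH°rxn = -26.6 kcal/mol

(i) as written: -337.2 kcal/mol
(ii) reversed: +310.6 kcal/mol
Summing the manipulated equations, ΔH°rxn = (1)·(-337.2) + (-1)·(-310.6) = -26.6 kcal/mol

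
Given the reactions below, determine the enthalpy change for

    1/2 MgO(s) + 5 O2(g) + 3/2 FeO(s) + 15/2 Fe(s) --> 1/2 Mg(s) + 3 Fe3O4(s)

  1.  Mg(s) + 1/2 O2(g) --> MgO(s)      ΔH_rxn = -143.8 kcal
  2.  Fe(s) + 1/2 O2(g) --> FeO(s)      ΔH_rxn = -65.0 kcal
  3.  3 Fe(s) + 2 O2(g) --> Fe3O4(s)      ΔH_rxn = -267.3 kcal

ΔH_rxn = -632.5 kcal

eq. 1 reversed and × 1/2 (reverse to put MgO(s) on the reactant side; ×1/2 to match 1/2 MgO(s) in the target): (-1/2)·(-143.8) = +71.9 kcal
eq. 2 reversed and × 3/2 (reverse to put FeO(s) on the reactant side; scale by 3/2 for the 3/2 FeO(s)): (-3/2)·(-65.0) = +97.5 kcal
eq. 3 × 3 (scale by 3 for the 3 Fe3O4(s)): (3)·(-267.3) = -801.9 kcal
By Hess's law, ΔH_rxn = (+71.9) + (+97.5) + (-801.9) = -632.5 kcal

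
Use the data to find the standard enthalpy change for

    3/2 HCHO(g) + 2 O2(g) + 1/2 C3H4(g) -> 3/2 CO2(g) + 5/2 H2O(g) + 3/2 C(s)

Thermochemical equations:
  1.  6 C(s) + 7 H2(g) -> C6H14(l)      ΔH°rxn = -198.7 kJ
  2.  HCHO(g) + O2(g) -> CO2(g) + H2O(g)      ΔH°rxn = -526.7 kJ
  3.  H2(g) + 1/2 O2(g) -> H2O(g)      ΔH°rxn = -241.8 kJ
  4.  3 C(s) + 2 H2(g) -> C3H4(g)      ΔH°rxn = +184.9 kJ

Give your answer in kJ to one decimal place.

ΔH°rxn = -1124.3 kJ

eq. 1: not needed.
eq. 2 × 3/2: (3/2)·(-526.7) = -790.05 kJ
eq. 3 as written: -241.8 kJ
eq. 4 reversed and × 1/2: (-1/2)·(+184.9) = -92.45 kJ
Summing the manipulated equations, ΔH°rxn = (3/2)·(-526.7) + (1)·(-241.8) + (-1/2)·(+184.9) = -1124.3 kJ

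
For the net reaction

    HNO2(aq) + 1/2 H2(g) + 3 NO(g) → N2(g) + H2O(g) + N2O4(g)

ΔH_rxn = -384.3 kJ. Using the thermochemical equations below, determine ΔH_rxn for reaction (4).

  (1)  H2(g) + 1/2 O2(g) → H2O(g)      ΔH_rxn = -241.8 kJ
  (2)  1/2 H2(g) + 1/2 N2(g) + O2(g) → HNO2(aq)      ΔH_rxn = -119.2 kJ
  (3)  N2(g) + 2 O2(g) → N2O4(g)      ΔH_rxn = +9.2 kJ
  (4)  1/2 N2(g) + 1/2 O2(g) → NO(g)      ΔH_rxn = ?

ΔH_rxn = 90.3 kJ

(1) as written (H2O(g) already on the product side): -241.8 kJ
(2) reversed (reverse to put HNO2(aq) on the reactant side): +119.2 kJ
(3) as written (N2O4(g) already on the product side): +9.2 kJ
(4) reversed and × 3 (reverse to put NO(g) on the reactant side; scale by 3 for the 3 NO(g)): contributes −3·x
-384.3 = (-241.8) + (+119.2) + (+9.2) − 3·x
x = (-384.3 − (-113.4)) / (-3) = 90.3 kJ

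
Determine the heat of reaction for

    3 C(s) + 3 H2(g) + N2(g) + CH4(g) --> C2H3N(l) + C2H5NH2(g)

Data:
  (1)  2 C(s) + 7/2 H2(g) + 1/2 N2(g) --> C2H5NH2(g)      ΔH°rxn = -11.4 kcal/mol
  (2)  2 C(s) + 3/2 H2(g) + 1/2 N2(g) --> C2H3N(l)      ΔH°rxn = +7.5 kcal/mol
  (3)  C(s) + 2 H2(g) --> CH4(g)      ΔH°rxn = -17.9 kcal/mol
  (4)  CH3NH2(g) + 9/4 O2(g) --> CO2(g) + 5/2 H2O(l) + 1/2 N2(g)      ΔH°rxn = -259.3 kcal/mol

ΔH°rxn = 14.0 kcal/mol

(1) as written (C2H5NH2(g) already on the product side): -11.4 kcal/mol
(2) as written (C2H3N(l) already on the product side): +7.5 kcal/mol
(3) reversed (CH4(g) must end up as a reactant): +17.9 kcal/mol
(4): not needed (CH3NH2(g) appears nowhere else).
Summing the manipulated equations, ΔH°rxn = (-11.4) + (+7.5) + (+17.9) = 14.0 kcal/mol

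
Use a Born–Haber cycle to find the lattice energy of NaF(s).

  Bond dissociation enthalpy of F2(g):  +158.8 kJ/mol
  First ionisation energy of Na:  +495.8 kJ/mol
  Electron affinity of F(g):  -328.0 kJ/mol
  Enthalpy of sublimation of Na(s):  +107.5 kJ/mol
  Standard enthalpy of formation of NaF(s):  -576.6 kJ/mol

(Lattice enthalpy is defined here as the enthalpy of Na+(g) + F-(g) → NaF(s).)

ΔHf° = 1·ΔHsub + 1·(ΣIE) + 1/2·D(F2) + 1·EA + U
-576.6 = 1·(+107.5) + 1·(+495.8) + 1/2·(+158.8) + 1·(-328.0) + U
U = -576.6 − (+354.7) = -931.3 kJ/mol

U = -931.3 kJ/mol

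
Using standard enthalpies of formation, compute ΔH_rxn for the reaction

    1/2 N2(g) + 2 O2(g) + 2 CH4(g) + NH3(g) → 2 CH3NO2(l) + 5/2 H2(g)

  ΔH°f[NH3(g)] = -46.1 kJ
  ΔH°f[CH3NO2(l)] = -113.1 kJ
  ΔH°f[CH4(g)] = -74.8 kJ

Products: 2·(-113.1) + 5/2·(+0.0) = -226.2
Reactants: 1/2·(+0.0) + 2·(+0.0) + 2·(-74.8) + 1·(-46.1) = -195.7
ΔH_rxn = (-226.2) − (-195.7) = -30.5 kJ

ΔH_rxn = -30.5 kJ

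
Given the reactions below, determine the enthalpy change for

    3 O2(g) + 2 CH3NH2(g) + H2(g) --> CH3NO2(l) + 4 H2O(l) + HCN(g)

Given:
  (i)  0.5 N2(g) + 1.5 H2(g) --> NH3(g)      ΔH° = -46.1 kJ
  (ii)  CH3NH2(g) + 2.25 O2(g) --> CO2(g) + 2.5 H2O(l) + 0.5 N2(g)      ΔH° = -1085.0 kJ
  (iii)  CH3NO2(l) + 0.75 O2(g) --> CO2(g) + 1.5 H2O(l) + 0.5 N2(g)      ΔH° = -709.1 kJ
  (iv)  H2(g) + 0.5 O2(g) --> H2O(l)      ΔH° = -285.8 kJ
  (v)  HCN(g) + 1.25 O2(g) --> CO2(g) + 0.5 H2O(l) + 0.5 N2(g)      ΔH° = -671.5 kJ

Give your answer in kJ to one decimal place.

(i): not needed.
(ii) × 2: (2)·(-1085.0) = -2170.0 kJ
(iii) reversed: +709.1 kJ
(iv) as written: -285.8 kJ
(v) reversed: +671.5 kJ
By Hess's law, ΔH° = (-2170.0) + (+709.1) + (-285.8) + (+671.5) = -1075.2 kJ

ΔH° = -1075.2 kJ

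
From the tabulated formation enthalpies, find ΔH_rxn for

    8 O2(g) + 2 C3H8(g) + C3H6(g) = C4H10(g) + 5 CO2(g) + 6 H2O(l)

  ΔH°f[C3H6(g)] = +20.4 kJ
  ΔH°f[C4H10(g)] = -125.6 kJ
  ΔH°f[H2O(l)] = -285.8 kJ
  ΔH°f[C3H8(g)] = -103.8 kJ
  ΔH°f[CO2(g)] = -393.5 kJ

Products: 1·(-125.6) + 5·(-393.5) + 6·(-285.8) = -3807.9
Reactants: 8·(+0.0) + 2·(-103.8) + 1·(+20.4) = -187.2
ΔH_rxn = (-3807.9) − (-187.2) = -3620.7 kJ

ΔH_rxn = -3620.7 kJ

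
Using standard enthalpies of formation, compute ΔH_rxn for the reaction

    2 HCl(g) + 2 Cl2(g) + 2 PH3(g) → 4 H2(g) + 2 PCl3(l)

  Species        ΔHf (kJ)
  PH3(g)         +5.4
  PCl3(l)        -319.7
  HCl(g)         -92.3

ΔH_rxn = -465.6 kJ

Products: 4·(+0.0) + 2·(-319.7) = -639.4
Reactants: 2·(-92.3) + 2·(+0.0) + 2·(+5.4) = -173.8
ΔH_rxn = (-639.4) − (-173.8) = -465.6 kJ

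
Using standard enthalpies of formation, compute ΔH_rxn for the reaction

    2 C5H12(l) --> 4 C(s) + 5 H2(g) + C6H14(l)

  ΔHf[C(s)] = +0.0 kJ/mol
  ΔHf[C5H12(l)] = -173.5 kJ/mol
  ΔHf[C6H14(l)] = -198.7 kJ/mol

ΔH°rxn = Σ nΔHf°(products) − Σ nΔHf°(reactants).
Products: 4·(+0.0) + 5·(+0.0) + 1·(-198.7) = -198.7
Reactants: 2·(-173.5) = -347.0
ΔH_rxn = (-198.7) − (-347.0) = 148.3 kJ/mol

ΔH_rxn = 148.3 kJ/mol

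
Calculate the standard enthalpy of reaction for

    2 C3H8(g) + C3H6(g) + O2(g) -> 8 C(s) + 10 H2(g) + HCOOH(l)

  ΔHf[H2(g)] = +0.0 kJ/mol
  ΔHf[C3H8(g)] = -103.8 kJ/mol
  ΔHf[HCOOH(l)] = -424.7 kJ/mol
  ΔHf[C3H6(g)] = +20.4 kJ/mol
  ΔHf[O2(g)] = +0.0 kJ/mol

ΔH°rxn = Σ nΔHf°(products) − Σ nΔHf°(reactants).
Products: 8·(+0.0) + 10·(+0.0) + 1·(-424.7) = -424.7
Reactants: 2·(-103.8) + 1·(+20.4) + 1·(+0.0) = -187.2
ΔH_rxn = (-424.7) − (-187.2) = -237.5 kJ/mol

ΔH_rxn = -237.5 kJ/mol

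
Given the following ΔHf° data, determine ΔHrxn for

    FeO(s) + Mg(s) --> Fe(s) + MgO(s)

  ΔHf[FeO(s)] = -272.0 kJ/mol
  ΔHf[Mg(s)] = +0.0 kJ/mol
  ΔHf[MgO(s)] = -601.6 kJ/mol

Products: 1·(+0.0) + 1·(-601.6) = -601.6
Reactants: 1·(-272.0) + 1·(+0.0) = -272.0
ΔHrxn = (-601.6) − (-272.0) = -329.6 kJ/mol

ΔHrxn = -329.6 kJ/mol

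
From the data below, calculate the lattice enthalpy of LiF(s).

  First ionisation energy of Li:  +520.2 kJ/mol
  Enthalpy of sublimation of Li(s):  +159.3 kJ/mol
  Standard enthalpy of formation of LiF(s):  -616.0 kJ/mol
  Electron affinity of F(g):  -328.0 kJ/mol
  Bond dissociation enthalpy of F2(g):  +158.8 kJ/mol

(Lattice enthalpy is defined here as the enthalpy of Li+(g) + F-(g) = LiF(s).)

U = -1046.9 kJ/mol

ΔHf° = 1·ΔHsub + 1·(ΣIE) + 1/2·D(F2) + 1·EA + U
-616.0 = 1·(+159.3) + 1·(+520.2) + 1/2·(+158.8) + 1·(-328.0) + U
U = -616.0 − (+430.9) = -1046.9 kJ/mol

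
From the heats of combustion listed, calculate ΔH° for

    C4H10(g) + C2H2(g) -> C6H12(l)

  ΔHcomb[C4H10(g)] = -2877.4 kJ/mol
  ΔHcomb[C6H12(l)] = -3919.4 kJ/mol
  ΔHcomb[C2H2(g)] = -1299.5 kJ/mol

With combustion enthalpies, reactants minus products:
= [1·(-2877.4) + 1·(-1299.5)] − [1·(-3919.4)]
= -257.5 kJ/mol

ΔH° = -257.5 kJ/mol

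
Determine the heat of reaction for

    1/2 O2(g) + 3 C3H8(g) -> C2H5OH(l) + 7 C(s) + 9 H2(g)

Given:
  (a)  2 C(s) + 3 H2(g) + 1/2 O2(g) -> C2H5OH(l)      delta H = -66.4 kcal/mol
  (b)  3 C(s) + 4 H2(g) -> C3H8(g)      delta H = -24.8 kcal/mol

delta H = 8.0 kcal/mol

(a) as written (C2H5OH(l) already on the product side): -66.4 kcal/mol
(b) reversed and × 3 (reverse to put C3H8(g) on the reactant side; scale by 3 for the 3 C3H8(g)): (-3)·(-24.8) = +74.4 kcal/mol
Combining the equations, delta H = (-66.4) + (+74.4) = 8.0 kcal/mol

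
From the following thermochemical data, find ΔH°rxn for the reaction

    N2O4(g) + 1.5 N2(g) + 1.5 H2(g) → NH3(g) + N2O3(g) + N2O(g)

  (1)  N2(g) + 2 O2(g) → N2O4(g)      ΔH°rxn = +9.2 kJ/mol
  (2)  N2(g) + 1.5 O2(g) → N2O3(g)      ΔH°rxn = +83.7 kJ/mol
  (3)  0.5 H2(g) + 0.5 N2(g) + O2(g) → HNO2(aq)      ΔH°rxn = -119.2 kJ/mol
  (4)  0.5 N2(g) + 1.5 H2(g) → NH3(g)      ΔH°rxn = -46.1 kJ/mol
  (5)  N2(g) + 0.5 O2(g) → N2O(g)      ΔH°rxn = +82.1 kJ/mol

(1) reversed: -9.2 kJ/mol
(2) as written: +83.7 kJ/mol
(3): not needed.
(4) as written: -46.1 kJ/mol
(5) as written: +82.1 kJ/mol
Since enthalpy is a state function, ΔH°rxn = (-1)·(+9.2) + (1)·(+83.7) + (1)·(-46.1) + (1)·(+82.1) = 110.5 kJ/mol

ΔH°rxn = 110.5 kJ/mol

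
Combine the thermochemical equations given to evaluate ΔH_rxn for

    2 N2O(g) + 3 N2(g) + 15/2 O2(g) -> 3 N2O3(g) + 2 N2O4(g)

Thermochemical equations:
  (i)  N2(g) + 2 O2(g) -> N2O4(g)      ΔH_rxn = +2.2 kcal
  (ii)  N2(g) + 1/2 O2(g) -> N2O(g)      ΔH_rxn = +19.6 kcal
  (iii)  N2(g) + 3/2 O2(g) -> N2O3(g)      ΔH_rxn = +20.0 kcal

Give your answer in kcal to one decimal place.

ΔH_rxn = 25.2 kcal

(i) × 2 (scale by 2 for the 2 N2O4(g)): (2)·(+2.2) = +4.4 kcal
(ii) reversed and × 2 (reverse to put N2O(g) on the reactant side; scale by 2 for the 2 N2O(g)): (-2)·(+19.6) = -39.2 kcal
(iii) × 3 (×3 to match 3 N2O3(g) in the target): (3)·(+20.0) = +60.0 kcal
Since enthalpy is a state function, ΔH_rxn = (+4.4) + (-39.2) + (+60.0) = 25.2 kcal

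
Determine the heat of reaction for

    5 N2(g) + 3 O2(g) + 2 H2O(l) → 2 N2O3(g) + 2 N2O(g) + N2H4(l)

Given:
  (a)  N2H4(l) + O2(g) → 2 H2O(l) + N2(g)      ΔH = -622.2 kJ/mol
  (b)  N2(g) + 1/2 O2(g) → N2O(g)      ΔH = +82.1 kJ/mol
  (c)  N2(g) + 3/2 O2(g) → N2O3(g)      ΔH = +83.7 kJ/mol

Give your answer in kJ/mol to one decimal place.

(a) reversed: +622.2 kJ/mol
(b) × 2: (2)·(+82.1) = +164.2 kJ/mol
(c) × 2: (2)·(+83.7) = +167.4 kJ/mol
Summing the manipulated equations, ΔH = (-1)·(-622.2) + (2)·(+82.1) + (2)·(+83.7) = 953.8 kJ/mol

ΔH = 953.8 kJ/mol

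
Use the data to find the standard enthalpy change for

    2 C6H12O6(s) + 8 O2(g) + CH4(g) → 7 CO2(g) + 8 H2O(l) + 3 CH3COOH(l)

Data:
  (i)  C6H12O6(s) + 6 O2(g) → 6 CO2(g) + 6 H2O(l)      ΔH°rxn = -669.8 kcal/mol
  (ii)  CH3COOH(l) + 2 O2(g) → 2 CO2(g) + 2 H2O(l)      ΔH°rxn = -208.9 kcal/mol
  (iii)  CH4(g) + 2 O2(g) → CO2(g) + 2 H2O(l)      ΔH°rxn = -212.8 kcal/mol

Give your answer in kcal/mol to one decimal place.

ΔH°rxn = -925.7 kcal/mol

(i) × 2: (2)·(-669.8) = -1339.6 kcal/mol
(ii) reversed and × 3: (-3)·(-208.9) = +626.7 kcal/mol
(iii) as written: -212.8 kcal/mol
ΔH°rxn = (-1339.6) + (+626.7) + (-212.8) = -925.7 kcal/mol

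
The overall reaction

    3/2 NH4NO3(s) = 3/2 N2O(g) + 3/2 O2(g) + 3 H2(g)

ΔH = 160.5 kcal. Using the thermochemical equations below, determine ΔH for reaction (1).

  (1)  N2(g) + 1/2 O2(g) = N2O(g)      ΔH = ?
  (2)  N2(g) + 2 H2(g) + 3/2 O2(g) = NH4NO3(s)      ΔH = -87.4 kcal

ΔH = 19.6 kcal

(1) × 3/2: contributes 3/2·x
(2) reversed and × 3/2: (-3/2)·(-87.4) = +131.1 kcal
+160.5 = (+131.1) + 3/2·x
x = (+160.5 − (+131.1)) / (3/2) = 19.6 kcal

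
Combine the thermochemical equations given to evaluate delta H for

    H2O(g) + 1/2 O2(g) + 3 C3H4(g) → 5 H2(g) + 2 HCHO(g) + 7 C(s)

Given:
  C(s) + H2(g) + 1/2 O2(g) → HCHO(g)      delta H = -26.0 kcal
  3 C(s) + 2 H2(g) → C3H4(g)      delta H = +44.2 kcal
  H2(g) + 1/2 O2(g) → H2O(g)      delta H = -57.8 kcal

delta H = -126.8 kcal

equation 1 × 2: (2)·(-26.0) = -52.0 kcal
equation 2 reversed and × 3: (-3)·(+44.2) = -132.6 kcal
equation 3 reversed: +57.8 kcal
Combining the equations, delta H = (2)·(-26.0) + (-3)·(+44.2) + (-1)·(-57.8) = -126.8 kcal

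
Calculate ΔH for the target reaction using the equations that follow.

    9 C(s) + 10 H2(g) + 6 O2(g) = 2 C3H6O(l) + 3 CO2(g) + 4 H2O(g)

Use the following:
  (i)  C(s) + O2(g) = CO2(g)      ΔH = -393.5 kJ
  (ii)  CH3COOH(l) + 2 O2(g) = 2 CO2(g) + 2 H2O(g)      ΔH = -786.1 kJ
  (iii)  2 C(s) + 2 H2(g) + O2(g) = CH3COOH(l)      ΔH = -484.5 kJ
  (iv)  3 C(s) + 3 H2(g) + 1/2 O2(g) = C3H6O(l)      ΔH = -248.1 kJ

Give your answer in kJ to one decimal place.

(i) reversed: +393.5 kJ
(ii) × 2 (×2 to match 4 H2O(g) in the target): (2)·(-786.1) = -1572.2 kJ
(iii) × 2: (2)·(-484.5) = -969.0 kJ
(iv) × 2 (scale by 2 for the 2 C3H6O(l)): (2)·(-248.1) = -496.2 kJ
Combining the equations, ΔH = (-1)·(-393.5) + (2)·(-786.1) + (2)·(-484.5) + (2)·(-248.1) = -2643.9 kJ

ΔH = -2643.9 kJ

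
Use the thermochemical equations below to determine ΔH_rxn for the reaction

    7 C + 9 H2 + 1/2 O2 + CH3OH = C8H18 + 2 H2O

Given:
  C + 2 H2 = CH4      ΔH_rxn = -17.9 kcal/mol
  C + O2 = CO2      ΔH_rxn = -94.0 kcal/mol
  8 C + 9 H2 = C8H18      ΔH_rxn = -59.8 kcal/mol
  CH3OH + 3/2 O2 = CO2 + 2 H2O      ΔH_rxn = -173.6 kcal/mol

equation 1: not needed (CH4 appears nowhere else).
equation 2 reversed: +94.0 kcal/mol
equation 3 as written (C8H18 already on the product side): -59.8 kcal/mol
equation 4 as written (CH3OH already on the reactant side): -173.6 kcal/mol
Since enthalpy is a state function, ΔH_rxn = (-1)·(-94.0) + (1)·(-59.8) + (1)·(-173.6) = -139.4 kcal/mol

ΔH_rxn = -139.4 kcal/mol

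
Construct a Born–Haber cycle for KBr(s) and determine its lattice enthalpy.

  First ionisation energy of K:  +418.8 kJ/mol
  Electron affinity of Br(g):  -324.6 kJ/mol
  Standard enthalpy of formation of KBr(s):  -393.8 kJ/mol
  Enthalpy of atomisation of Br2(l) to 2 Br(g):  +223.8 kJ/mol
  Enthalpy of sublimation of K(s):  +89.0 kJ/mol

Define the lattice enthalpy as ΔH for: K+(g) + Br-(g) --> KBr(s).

U = -688.9 kJ/mol

ΔHf° = 1·ΔHsub + 1·(ΣIE) + 1/2·D(Br2) + 1·EA + U
-393.8 = 1·(+89.0) + 1·(+418.8) + 1/2·(+223.8) + 1·(-324.6) + U
U = -393.8 − (+295.1) = -688.9 kJ/mol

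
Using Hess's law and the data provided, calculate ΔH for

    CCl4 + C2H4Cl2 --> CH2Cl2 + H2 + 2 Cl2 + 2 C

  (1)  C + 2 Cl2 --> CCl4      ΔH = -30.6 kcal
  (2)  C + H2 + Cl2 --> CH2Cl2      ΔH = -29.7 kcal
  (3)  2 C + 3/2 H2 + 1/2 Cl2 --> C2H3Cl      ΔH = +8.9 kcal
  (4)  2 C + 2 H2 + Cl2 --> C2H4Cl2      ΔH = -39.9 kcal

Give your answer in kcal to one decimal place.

ΔH = 40.8 kcal

(1) reversed (CCl4 must end up as a reactant): +30.6 kcal
(2) as written (CH2Cl2 already on the product side): -29.7 kcal
(3): not needed (C2H3Cl appears nowhere else).
(4) reversed (reverse to put C2H4Cl2 on the reactant side): +39.9 kcal
Since enthalpy is a state function, ΔH = (+30.6) + (-29.7) + (+39.9) = 40.8 kcal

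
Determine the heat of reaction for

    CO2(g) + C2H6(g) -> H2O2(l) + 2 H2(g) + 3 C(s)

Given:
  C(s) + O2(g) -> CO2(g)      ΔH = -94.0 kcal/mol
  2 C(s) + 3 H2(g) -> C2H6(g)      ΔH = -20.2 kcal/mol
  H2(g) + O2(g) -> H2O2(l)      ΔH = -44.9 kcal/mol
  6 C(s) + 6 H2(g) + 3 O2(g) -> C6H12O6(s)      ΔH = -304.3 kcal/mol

ΔH = 69.3 kcal/mol

equation 1 reversed: +94.0 kcal/mol
equation 2 reversed: +20.2 kcal/mol
equation 3 as written: -44.9 kcal/mol
equation 4: not needed.
Since enthalpy is a state function, ΔH = (-1)·(-94.0) + (-1)·(-20.2) + (1)·(-44.9) = 69.3 kcal/mol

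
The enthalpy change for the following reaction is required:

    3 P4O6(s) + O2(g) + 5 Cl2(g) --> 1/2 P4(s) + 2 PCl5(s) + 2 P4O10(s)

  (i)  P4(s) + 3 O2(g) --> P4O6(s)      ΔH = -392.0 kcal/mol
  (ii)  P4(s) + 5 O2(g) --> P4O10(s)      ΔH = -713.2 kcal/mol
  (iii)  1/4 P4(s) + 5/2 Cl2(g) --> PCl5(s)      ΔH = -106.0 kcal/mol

(i) reversed and × 3 (P4O6(s) must end up as a reactant; ×3 to match 3 P4O6(s) in the target): (-3)·(-392.0) = +1176.0 kcal/mol
(ii) × 2 (×2 to match 2 P4O10(s) in the target): (2)·(-713.2) = -1426.4 kcal/mol
(iii) × 2 (×2 to match 2 PCl5(s) in the target): (2)·(-106.0) = -212.0 kcal/mol
ΔH = (-3)·(-392.0) + (2)·(-713.2) + (2)·(-106.0) = -462.4 kcal/mol

ΔH = -462.4 kcal/mol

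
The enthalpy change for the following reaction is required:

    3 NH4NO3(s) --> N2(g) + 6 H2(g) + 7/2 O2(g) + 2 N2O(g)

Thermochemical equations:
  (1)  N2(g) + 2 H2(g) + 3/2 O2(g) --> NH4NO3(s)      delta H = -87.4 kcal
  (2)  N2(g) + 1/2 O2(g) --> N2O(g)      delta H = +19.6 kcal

(1) reversed and × 3: (-3)·(-87.4) = +262.2 kcal
(2) × 2: (2)·(+19.6) = +39.2 kcal
delta H = (-3)·(-87.4) + (2)·(+19.6) = 301.4 kcal

delta H = 301.4 kcal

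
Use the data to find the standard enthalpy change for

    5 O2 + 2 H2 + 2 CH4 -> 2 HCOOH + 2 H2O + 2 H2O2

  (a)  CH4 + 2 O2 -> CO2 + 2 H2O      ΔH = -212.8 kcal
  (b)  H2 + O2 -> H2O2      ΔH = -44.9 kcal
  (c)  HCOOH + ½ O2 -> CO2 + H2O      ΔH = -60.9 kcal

(a) × 2 (×2 to match 2 CH4 in the target): (2)·(-212.8) = -425.6 kcal
(b) × 2 (scale by 2 for the 2 H2O2): (2)·(-44.9) = -89.8 kcal
(c) reversed and × 2 (HCOOH must end up as a product; ×2 to match 2 HCOOH in the target): (-2)·(-60.9) = +121.8 kcal
Summing the manipulated equations, ΔH = (-425.6) + (-89.8) + (+121.8) = -393.6 kcal

ΔH = -393.6 kcal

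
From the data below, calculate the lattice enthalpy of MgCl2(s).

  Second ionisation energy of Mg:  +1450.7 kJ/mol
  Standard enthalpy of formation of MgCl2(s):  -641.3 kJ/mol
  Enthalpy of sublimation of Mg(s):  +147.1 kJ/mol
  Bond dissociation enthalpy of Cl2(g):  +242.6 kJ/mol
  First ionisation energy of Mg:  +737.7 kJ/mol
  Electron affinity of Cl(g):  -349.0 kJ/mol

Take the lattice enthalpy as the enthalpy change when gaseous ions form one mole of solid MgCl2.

U = -2521.4 kJ/mol

ΔHf° = 1·ΔHsub + 1·(ΣIE) + 1·D(Cl2) + 2·EA + U
-641.3 = 1·(+147.1) + 1·(+2188.4) + 1·(+242.6) + 2·(-349.0) + U
U = -641.3 − (+1880.1) = -2521.4 kJ/mol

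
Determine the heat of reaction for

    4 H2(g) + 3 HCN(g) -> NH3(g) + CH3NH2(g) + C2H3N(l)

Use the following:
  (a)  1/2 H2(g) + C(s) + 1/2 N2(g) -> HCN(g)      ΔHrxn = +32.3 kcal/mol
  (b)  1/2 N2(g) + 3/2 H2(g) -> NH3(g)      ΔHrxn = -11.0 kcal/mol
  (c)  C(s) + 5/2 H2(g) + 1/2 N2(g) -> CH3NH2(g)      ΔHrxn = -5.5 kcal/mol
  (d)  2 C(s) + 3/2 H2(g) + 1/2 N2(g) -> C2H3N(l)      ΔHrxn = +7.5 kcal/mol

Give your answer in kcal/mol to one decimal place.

ΔHrxn = -105.9 kcal/mol

(a) reversed and × 3: (-3)·(+32.3) = -96.9 kcal/mol
(b) as written: -11.0 kcal/mol
(c) as written: -5.5 kcal/mol
(d) as written: +7.5 kcal/mol
Summing the manipulated equations, ΔHrxn = (-3)·(+32.3) + (1)·(-11.0) + (1)·(-5.5) + (1)·(+7.5) = -105.9 kcal/mol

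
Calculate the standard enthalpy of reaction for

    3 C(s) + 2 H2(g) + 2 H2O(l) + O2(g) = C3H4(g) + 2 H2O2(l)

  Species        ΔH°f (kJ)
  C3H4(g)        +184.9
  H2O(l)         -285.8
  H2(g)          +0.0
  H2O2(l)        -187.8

Products: 1·(+184.9) + 2·(-187.8) = -190.7
Reactants: 3·(+0.0) + 2·(+0.0) + 2·(-285.8) + 1·(+0.0) = -571.6
ΔH° = (-190.7) − (-571.6) = 380.9 kJ

ΔH° = 380.9 kJ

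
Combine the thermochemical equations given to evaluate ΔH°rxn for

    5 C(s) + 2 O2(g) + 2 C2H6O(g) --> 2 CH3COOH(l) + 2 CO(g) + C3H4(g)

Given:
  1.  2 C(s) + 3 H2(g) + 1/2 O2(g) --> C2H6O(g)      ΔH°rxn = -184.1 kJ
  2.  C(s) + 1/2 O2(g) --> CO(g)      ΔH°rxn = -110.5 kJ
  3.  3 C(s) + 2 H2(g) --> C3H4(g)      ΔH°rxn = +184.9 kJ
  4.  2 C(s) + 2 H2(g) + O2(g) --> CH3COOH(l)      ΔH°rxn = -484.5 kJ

ΔH°rxn = -636.9 kJ

eq. 1 reversed and × 2 (reverse to put C2H6O(g) on the reactant side; ×2 to match 2 C2H6O(g) in the target): (-2)·(-184.1) = +368.2 kJ
eq. 2 × 2 (scale by 2 for the 2 CO(g)): (2)·(-110.5) = -221.0 kJ
eq. 3 as written (C3H4(g) already on the product side): +184.9 kJ
eq. 4 × 2 (×2 to match 2 CH3COOH(l) in the target): (2)·(-484.5) = -969.0 kJ
ΔH°rxn = (-2)·(-184.1) + (2)·(-110.5) + (1)·(+184.9) + (2)·(-484.5) = -636.9 kJ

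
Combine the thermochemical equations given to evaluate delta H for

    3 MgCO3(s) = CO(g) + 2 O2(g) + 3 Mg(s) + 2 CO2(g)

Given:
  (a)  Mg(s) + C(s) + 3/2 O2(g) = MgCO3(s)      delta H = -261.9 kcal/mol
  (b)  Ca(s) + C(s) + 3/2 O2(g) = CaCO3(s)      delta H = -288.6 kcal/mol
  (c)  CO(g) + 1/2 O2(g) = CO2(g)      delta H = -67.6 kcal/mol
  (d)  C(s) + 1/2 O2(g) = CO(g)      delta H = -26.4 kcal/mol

(a) reversed and × 3: (-3)·(-261.9) = +785.7 kcal/mol
(b): not needed.
(c) × 2: (2)·(-67.6) = -135.2 kcal/mol
(d) × 3: (3)·(-26.4) = -79.2 kcal/mol
Combining the equations, delta H = (-3)·(-261.9) + (2)·(-67.6) + (3)·(-26.4) = 571.3 kcal/mol

delta H = 571.3 kcal/mol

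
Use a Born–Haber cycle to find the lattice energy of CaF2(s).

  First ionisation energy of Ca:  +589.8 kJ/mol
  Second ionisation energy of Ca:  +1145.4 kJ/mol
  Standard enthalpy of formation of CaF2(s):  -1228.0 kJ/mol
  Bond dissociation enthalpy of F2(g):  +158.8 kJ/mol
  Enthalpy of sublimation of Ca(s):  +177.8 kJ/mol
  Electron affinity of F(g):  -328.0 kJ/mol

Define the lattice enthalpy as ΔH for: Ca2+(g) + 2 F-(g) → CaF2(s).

ΔHf° = 1·ΔHsub + 1·(ΣIE) + 1·D(F2) + 2·EA + U
-1228.0 = 1·(+177.8) + 1·(+1735.2) + 1·(+158.8) + 2·(-328.0) + U
U = -1228.0 − (+1415.8) = -2643.8 kJ/mol

U = -2643.8 kJ/mol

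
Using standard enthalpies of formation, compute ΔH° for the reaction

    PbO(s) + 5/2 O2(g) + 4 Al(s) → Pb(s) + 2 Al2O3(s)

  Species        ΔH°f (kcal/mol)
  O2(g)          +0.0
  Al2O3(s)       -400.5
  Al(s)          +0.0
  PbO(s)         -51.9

Products: 1·(+0.0) + 2·(-400.5) = -801.0
Reactants: 1·(-51.9) + 5/2·(+0.0) + 4·(+0.0) = -51.9
ΔH° = (-801.0) − (-51.9) = -749.1 kcal/mol

ΔH° = -749.1 kcal/mol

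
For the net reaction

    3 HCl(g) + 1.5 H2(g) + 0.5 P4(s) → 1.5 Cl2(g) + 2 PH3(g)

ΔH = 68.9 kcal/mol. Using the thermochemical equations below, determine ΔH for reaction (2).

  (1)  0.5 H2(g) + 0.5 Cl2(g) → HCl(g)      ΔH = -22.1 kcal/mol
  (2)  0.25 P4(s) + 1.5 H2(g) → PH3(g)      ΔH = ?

ΔH = 1.3 kcal/mol

(1) reversed and × 3: (-3)·(-22.1) = +66.3 kcal/mol
(2) × 2: contributes 2·x
+68.9 = (+66.3) + 2·x
x = (+68.9 − (+66.3)) / (2) = 1.3 kcal/mol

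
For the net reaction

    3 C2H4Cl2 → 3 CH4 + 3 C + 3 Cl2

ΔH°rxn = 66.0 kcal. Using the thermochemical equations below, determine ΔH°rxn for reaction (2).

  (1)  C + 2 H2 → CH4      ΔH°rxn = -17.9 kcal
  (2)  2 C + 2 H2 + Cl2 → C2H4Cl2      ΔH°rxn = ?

(1) × 3: (3)·(-17.9) = -53.7 kcal
(2) reversed and × 3: contributes −3·x
+66.0 = (-53.7) − 3·x
x = (+66.0 − (-53.7)) / (-3) = -39.9 kcal

ΔH°rxn = -39.9 kcal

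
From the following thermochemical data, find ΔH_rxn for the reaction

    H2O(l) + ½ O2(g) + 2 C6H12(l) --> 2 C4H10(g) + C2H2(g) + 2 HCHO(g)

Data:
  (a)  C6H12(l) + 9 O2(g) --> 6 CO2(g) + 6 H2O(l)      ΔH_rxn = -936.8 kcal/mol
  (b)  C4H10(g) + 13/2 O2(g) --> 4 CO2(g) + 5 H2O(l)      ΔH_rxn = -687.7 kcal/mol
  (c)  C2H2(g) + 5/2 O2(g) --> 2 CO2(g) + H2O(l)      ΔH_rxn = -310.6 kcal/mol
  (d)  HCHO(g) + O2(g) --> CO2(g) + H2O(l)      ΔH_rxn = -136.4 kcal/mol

ΔH_rxn = 85.2 kcal/mol

(a) × 2: (2)·(-936.8) = -1873.6 kcal/mol
(b) reversed and × 2: (-2)·(-687.7) = +1375.4 kcal/mol
(c) reversed: +310.6 kcal/mol
(d) reversed and × 2: (-2)·(-136.4) = +272.8 kcal/mol
ΔH_rxn = (-1873.6) + (+1375.4) + (+310.6) + (+272.8) = 85.2 kcal/mol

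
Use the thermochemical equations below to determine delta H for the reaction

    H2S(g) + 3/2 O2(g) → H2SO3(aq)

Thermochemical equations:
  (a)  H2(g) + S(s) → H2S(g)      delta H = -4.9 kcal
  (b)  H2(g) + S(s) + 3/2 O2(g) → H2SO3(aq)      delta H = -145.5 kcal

delta H = -140.6 kcal

(a) reversed (H2S(g) must end up as a reactant): +4.9 kcal
(b) as written (H2SO3(aq) already on the product side): -145.5 kcal
Combining the equations, delta H = (-1)·(-4.9) + (1)·(-145.5) = -140.6 kcal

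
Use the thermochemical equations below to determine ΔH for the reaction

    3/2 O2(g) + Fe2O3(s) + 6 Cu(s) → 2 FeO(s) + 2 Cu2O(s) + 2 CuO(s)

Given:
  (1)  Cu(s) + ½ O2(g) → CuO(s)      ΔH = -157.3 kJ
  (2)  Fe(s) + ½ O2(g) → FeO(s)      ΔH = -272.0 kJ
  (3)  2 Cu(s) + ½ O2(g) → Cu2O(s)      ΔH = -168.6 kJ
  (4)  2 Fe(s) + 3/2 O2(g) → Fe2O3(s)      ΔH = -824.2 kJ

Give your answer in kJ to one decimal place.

(1) × 2 (scale by 2 for the 2 CuO(s)): (2)·(-157.3) = -314.6 kJ
(2) × 2 (×2 to match 2 FeO(s) in the target): (2)·(-272.0) = -544.0 kJ
(3) × 2 (×2 to match 2 Cu2O(s) in the target): (2)·(-168.6) = -337.2 kJ
(4) reversed (reverse to put Fe2O3(s) on the reactant side): +824.2 kJ
ΔH = (-314.6) + (-544.0) + (-337.2) + (+824.2) = -371.6 kJ

ΔH = -371.6 kJ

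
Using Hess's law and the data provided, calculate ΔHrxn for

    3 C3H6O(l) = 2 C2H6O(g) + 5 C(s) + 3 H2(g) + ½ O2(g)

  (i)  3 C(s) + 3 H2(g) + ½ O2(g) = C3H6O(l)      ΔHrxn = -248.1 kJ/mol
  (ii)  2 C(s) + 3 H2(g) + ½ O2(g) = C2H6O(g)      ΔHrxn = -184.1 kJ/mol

(i) reversed and × 3 (C3H6O(l) must end up as a reactant; ×3 to match 3 C3H6O(l) in the target): (-3)·(-248.1) = +744.3 kJ/mol
(ii) × 2 (scale by 2 for the 2 C2H6O(g)): (2)·(-184.1) = -368.2 kJ/mol
By Hess's law, ΔHrxn = (+744.3) + (-368.2) = 376.1 kJ/mol

ΔHrxn = 376.1 kJ/mol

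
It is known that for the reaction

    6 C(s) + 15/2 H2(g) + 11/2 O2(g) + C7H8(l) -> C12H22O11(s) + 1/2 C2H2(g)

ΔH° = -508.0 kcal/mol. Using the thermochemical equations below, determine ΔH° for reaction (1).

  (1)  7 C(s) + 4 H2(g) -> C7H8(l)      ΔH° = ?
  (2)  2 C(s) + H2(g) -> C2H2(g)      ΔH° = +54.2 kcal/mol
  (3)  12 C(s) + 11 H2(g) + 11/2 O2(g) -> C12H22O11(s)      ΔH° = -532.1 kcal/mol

ΔH° = 3.0 kcal/mol

(1) reversed: contributes −x
(2) × 1/2: (1/2)·(+54.2) = +27.1 kcal/mol
(3) as written: -532.1 kcal/mol
-508.0 = (+27.1) + (-532.1) − x
x = (-508.0 − (-505.0)) / (-1) = 3.0 kcal/mol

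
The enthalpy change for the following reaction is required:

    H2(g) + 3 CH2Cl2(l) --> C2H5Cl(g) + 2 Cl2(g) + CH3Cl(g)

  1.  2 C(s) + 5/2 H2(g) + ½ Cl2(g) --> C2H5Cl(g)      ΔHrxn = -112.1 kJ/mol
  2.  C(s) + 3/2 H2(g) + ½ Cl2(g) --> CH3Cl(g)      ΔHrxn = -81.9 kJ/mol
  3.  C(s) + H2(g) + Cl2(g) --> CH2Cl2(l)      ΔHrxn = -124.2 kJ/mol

ΔHrxn = 178.6 kJ/mol

eq. 1 as written (C2H5Cl(g) already on the product side): -112.1 kJ/mol
eq. 2 as written (CH3Cl(g) already on the product side): -81.9 kJ/mol
eq. 3 reversed and × 3 (reverse to put CH2Cl2(l) on the reactant side; ×3 to match 3 CH2Cl2(l) in the target): (-3)·(-124.2) = +372.6 kJ/mol
Summing the manipulated equations, ΔHrxn = (-112.1) + (-81.9) + (+372.6) = 178.6 kJ/mol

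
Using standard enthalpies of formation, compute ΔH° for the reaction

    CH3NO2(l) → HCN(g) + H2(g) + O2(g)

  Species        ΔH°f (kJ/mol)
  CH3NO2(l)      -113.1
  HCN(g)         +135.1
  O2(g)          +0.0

ΔH° = 248.2 kJ/mol

Products: 1·(+135.1) + 1·(+0.0) + 1·(+0.0) = +135.1
Reactants: 1·(-113.1) = -113.1
ΔH° = (+135.1) − (-113.1) = 248.2 kJ/mol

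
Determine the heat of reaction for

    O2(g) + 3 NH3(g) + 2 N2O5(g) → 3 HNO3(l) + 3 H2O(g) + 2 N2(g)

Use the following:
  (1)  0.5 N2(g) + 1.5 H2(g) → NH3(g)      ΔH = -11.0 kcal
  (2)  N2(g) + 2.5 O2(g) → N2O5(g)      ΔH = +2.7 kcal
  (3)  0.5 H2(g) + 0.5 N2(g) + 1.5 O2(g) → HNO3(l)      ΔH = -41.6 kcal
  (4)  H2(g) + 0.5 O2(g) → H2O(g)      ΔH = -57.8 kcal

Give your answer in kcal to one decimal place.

(1) reversed and × 3 (NH3(g) must end up as a reactant; scale by 3 for the 3 NH3(g)): (-3)·(-11.0) = +33.0 kcal
(2) reversed and × 2 (N2O5(g) must end up as a reactant; ×2 to match 2 N2O5(g) in the target): (-2)·(+2.7) = -5.4 kcal
(3) × 3 (×3 to match 3 HNO3(l) in the target): (3)·(-41.6) = -124.8 kcal
(4) × 3 (×3 to match 3 H2O(g) in the target): (3)·(-57.8) = -173.4 kcal
By Hess's law, ΔH = (-3)·(-11.0) + (-2)·(+2.7) + (3)·(-41.6) + (3)·(-57.8) = -270.6 kcal

ΔH = -270.6 kcal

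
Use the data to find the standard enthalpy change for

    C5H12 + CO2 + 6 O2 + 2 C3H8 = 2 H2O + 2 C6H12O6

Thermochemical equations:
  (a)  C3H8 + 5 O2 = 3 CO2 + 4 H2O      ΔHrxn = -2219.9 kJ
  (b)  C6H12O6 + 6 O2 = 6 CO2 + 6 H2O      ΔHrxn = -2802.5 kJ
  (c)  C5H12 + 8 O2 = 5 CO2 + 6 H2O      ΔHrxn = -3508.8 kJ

ΔHrxn = -2343.6 kJ

(a) × 2: (2)·(-2219.9) = -4439.8 kJ
(b) reversed and × 2: (-2)·(-2802.5) = +5605.0 kJ
(c) as written: -3508.8 kJ
ΔHrxn = (2)·(-2219.9) + (-2)·(-2802.5) + (1)·(-3508.8) = -2343.6 kJ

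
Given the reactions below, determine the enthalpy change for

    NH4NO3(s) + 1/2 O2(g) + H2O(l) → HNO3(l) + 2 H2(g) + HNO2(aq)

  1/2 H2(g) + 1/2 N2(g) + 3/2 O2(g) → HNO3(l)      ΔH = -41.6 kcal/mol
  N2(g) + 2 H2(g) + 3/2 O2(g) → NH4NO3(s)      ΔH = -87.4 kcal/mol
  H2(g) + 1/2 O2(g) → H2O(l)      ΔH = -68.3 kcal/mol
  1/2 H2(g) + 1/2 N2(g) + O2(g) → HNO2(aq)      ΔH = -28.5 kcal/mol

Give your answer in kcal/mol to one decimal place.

equation 1 as written: -41.6 kcal/mol
equation 2 reversed: +87.4 kcal/mol
equation 3 reversed: +68.3 kcal/mol
equation 4 as written: -28.5 kcal/mol
Since enthalpy is a state function, ΔH = (1)·(-41.6) + (-1)·(-87.4) + (-1)·(-68.3) + (1)·(-28.5) = 85.6 kcal/mol

ΔH = 85.6 kcal/mol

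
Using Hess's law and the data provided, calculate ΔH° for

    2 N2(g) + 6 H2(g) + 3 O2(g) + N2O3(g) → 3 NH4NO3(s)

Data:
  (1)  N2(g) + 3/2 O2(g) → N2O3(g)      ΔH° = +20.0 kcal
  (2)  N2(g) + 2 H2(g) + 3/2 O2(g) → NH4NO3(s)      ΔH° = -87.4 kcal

ΔH° = -282.2 kcal

(1) reversed: -20.0 kcal
(2) × 3: (3)·(-87.4) = -262.2 kcal
Since enthalpy is a state function, ΔH° = (-1)·(+20.0) + (3)·(-87.4) = -282.2 kcal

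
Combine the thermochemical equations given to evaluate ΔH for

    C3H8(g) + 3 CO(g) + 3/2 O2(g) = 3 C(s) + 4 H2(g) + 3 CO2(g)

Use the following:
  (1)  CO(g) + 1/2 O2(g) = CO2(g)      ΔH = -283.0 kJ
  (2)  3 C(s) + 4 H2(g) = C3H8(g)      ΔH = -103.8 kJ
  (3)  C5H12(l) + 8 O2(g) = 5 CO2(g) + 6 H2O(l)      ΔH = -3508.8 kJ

ΔH = -745.2 kJ

(1) × 3: (3)·(-283.0) = -849.0 kJ
(2) reversed: +103.8 kJ
(3): not needed.
ΔH = (3)·(-283.0) + (-1)·(-103.8) = -745.2 kJ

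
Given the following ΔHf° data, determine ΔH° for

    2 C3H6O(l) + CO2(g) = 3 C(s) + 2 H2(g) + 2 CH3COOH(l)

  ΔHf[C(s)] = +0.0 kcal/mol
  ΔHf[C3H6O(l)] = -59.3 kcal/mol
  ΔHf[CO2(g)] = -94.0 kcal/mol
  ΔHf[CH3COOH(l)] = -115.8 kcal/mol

ΔH° = -19.0 kcal/mol

Products: 3·(+0.0) + 2·(+0.0) + 2·(-115.8) = -231.6
Reactants: 2·(-59.3) + 1·(-94.0) = -212.6
ΔH° = (-231.6) − (-212.6) = -19.0 kcal/mol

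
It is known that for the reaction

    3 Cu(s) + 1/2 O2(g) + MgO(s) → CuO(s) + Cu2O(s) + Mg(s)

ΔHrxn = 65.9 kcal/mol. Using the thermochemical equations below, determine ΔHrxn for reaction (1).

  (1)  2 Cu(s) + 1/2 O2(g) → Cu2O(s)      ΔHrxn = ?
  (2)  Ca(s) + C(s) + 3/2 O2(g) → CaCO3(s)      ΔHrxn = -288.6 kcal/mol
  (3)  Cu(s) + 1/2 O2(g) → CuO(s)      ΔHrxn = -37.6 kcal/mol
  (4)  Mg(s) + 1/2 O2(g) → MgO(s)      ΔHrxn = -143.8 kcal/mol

(1) as written (Cu2O(s) already on the product side): contributes x
(2): not needed (Ca(s) appears nowhere else).
(3) as written (CuO(s) already on the product side): -37.6 kcal/mol
(4) reversed (MgO(s) must end up as a reactant): +143.8 kcal/mol
+65.9 = (-37.6) + (+143.8) + x
x = (+65.9 − (+106.2)) / (1) = -40.3 kcal/mol

ΔHrxn = -40.3 kcal/mol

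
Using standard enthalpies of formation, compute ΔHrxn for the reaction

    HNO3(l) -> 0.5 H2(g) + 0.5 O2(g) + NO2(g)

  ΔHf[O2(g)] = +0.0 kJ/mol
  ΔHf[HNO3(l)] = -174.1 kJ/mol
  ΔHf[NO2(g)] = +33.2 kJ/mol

Products: 1/2·(+0.0) + 1/2·(+0.0) + 1·(+33.2) = +33.2
Reactants: 1·(-174.1) = -174.1
ΔHrxn = (+33.2) − (-174.1) = 207.3 kJ/mol

ΔHrxn = 207.3 kJ/mol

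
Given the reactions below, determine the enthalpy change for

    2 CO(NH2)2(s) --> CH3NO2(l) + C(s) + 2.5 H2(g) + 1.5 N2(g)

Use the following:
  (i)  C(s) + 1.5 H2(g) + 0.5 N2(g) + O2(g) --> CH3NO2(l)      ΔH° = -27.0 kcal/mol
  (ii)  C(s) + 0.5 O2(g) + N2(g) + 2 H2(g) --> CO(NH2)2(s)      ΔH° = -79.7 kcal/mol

ΔH° = 132.4 kcal/mol

(i) as written: -27.0 kcal/mol
(ii) reversed and × 2: (-2)·(-79.7) = +159.4 kcal/mol
ΔH° = (1)·(-27.0) + (-2)·(-79.7) = 132.4 kcal/mol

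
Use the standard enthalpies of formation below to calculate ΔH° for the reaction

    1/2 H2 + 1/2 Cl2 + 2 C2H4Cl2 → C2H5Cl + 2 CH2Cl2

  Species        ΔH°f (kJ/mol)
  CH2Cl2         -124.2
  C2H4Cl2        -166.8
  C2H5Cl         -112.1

Products: 1·(-112.1) + 2·(-124.2) = -360.5
Reactants: 1/2·(+0.0) + 1/2·(+0.0) + 2·(-166.8) = -333.6
ΔH° = (-360.5) − (-333.6) = -26.9 kJ/mol

ΔH° = -26.9 kJ/mol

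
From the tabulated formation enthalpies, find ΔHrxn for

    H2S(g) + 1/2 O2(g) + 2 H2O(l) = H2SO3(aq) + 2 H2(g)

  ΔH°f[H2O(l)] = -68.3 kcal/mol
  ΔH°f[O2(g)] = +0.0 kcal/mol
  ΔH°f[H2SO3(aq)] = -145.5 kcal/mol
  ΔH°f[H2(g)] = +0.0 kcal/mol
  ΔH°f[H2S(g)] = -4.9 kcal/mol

ΔHrxn = -4.0 kcal/mol

Products: 1·(-145.5) + 2·(+0.0) = -145.5
Reactants: 1·(-4.9) + 1/2·(+0.0) + 2·(-68.3) = -141.5
ΔHrxn = (-145.5) − (-141.5) = -4.0 kcal/mol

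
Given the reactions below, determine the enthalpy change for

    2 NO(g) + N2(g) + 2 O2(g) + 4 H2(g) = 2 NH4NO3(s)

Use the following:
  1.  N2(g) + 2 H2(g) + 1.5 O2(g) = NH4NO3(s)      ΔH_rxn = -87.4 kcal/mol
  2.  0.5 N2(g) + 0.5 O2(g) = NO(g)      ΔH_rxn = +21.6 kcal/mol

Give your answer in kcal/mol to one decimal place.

eq. 1 × 2 (scale by 2 for the 2 NH4NO3(s)): (2)·(-87.4) = -174.8 kcal/mol
eq. 2 reversed and × 2 (NO(g) must end up as a reactant; scale by 2 for the 2 NO(g)): (-2)·(+21.6) = -43.2 kcal/mol
Since enthalpy is a state function, ΔH_rxn = (2)·(-87.4) + (-2)·(+21.6) = -218.0 kcal/mol

ΔH_rxn = -218.0 kcal/mol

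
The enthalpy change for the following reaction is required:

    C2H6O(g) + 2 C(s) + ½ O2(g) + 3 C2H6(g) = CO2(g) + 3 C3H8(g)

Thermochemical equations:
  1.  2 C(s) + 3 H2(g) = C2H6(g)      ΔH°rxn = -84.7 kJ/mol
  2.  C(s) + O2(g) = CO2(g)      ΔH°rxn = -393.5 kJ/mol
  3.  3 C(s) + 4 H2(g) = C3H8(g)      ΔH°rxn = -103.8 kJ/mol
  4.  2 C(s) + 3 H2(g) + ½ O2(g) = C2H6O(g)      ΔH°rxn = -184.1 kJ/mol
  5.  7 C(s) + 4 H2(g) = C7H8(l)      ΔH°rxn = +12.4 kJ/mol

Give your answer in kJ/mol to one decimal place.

ΔH°rxn = -266.7 kJ/mol

eq. 1 reversed and × 3 (reverse to put C2H6(g) on the reactant side; scale by 3 for the 3 C2H6(g)): (-3)·(-84.7) = +254.1 kJ/mol
eq. 2 as written (CO2(g) already on the product side): -393.5 kJ/mol
eq. 3 × 3 (×3 to match 3 C3H8(g) in the target): (3)·(-103.8) = -311.4 kJ/mol
eq. 4 reversed (reverse to put C2H6O(g) on the reactant side): +184.1 kJ/mol
eq. 5: not needed (C7H8(l) appears nowhere else).
ΔH°rxn = (-3)·(-84.7) + (1)·(-393.5) + (3)·(-103.8) + (-1)·(-184.1) = -266.7 kJ/mol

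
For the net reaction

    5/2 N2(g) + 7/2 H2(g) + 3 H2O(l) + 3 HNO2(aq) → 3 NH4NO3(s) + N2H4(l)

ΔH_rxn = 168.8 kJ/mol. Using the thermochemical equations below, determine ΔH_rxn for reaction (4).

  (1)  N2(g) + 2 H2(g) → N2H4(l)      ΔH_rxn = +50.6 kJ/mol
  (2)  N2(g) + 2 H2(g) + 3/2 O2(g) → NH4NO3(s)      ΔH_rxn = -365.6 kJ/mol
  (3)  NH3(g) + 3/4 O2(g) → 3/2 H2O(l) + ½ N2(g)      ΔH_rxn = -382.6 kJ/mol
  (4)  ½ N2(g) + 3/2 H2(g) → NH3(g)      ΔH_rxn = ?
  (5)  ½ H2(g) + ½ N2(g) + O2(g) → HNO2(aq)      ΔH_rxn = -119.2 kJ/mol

ΔH_rxn = -46.1 kJ/mol

(1) as written (N2H4(l) already on the product side): +50.6 kJ/mol
(2) × 3 (×3 to match 3 NH4NO3(s) in the target): (3)·(-365.6) = -1096.8 kJ/mol
(3) reversed and × 2 (H2O(l) must end up as a reactant; ×2 to match 3 H2O(l) in the target): (-2)·(-382.6) = +765.2 kJ/mol
(4) reversed and × 2: contributes −2·x
(5) reversed and × 3 (reverse to put HNO2(aq) on the reactant side; scale by 3 for the 3 HNO2(aq)): (-3)·(-119.2) = +357.6 kJ/mol
+168.8 = (+50.6) + (-1096.8) + (+765.2) + (+357.6) − 2·x
x = (+168.8 − (+76.6)) / (-2) = -46.1 kJ/mol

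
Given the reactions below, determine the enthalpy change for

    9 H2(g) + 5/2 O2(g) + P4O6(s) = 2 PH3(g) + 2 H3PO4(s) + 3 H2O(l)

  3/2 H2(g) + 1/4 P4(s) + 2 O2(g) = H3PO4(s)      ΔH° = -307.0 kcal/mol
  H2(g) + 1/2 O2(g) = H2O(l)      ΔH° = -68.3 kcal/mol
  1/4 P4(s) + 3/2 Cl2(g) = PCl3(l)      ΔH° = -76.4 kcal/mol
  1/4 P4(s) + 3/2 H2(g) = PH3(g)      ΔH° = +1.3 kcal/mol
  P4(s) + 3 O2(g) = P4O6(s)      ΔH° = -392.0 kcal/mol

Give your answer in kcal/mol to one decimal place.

ΔH° = -424.3 kcal/mol

equation 1 × 2 (scale by 2 for the 2 H3PO4(s)): (2)·(-307.0) = -614.0 kcal/mol
equation 2 × 3 (scale by 3 for the 3 H2O(l)): (3)·(-68.3) = -204.9 kcal/mol
equation 3: not needed (PCl3(l) appears nowhere else).
equation 4 × 2 (scale by 2 for the 2 PH3(g)): (2)·(+1.3) = +2.6 kcal/mol
equation 5 reversed (P4O6(s) must end up as a reactant): +392.0 kcal/mol
ΔH° = (2)·(-307.0) + (3)·(-68.3) + (2)·(+1.3) + (-1)·(-392.0) = -424.3 kcal/mol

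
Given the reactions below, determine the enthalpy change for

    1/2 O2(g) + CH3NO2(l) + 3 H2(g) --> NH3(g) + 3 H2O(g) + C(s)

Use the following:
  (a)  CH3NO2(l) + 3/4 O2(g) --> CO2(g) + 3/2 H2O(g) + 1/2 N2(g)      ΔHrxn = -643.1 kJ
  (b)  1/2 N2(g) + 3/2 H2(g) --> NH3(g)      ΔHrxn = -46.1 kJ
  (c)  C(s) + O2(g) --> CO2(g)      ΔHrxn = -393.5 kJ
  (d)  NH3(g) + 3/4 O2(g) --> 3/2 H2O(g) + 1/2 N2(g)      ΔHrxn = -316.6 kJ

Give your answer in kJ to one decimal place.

(a) as written: -643.1 kJ
(b) × 2: (2)·(-46.1) = -92.2 kJ
(c) reversed: +393.5 kJ
(d) as written: -316.6 kJ
ΔHrxn = (-643.1) + (-92.2) + (+393.5) + (-316.6) = -658.4 kJ

ΔHrxn = -658.4 kJ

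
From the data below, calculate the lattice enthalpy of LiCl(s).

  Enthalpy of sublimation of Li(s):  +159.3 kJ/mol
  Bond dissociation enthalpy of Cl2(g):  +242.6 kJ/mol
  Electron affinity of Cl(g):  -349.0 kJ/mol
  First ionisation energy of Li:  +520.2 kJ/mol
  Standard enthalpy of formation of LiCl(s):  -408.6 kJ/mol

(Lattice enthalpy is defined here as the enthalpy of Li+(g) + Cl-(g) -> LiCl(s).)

U = -860.4 kJ/mol

ΔHf° = 1·ΔHsub + 1·(ΣIE) + 1/2·D(Cl2) + 1·EA + U
-408.6 = 1·(+159.3) + 1·(+520.2) + 1/2·(+242.6) + 1·(-349.0) + U
U = -408.6 − (+451.8) = -860.4 kJ/mol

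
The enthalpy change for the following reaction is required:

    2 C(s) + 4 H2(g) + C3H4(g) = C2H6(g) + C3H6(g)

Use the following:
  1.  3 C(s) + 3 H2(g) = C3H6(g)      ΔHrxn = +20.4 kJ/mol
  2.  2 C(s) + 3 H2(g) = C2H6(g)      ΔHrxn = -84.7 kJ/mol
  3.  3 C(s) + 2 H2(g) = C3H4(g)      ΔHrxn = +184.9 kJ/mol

ΔHrxn = -249.2 kJ/mol

eq. 1 as written (C3H6(g) already on the product side): +20.4 kJ/mol
eq. 2 as written (C2H6(g) already on the product side): -84.7 kJ/mol
eq. 3 reversed (C3H4(g) must end up as a reactant): -184.9 kJ/mol
Combining the equations, ΔHrxn = (+20.4) + (-84.7) + (-184.9) = -249.2 kJ/mol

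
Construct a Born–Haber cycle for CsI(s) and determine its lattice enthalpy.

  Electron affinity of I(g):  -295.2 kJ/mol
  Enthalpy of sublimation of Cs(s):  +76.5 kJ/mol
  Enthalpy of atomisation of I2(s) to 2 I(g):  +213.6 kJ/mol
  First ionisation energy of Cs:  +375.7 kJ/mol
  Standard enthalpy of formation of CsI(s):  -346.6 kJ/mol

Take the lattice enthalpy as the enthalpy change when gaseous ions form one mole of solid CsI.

ΔHf° = 1·ΔHsub + 1·(ΣIE) + 1/2·D(I2) + 1·EA + U
-346.6 = 1·(+76.5) + 1·(+375.7) + 1/2·(+213.6) + 1·(-295.2) + U
U = -346.6 − (+263.8) = -610.4 kJ/mol

U = -610.4 kJ/mol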